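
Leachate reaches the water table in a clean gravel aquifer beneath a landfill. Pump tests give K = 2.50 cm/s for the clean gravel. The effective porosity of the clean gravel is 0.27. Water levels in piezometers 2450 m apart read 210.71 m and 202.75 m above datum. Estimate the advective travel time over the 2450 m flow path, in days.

94.3

Convert K: 2.50 cm/s × 864 = 2160 m/day.
Hydraulic gradient i = (210.71 − 202.75) / 2450 = 7.96 / 2450 = 0.003249.
Darcy flux q = K · i = 2160 × 0.003249 = 7.018 m/day.
Seepage velocity v = q / n_e = 7.018 / 0.27 = 25.99 m/day.
Travel time t = L / v = 2450 / 25.99 = 94.26 days.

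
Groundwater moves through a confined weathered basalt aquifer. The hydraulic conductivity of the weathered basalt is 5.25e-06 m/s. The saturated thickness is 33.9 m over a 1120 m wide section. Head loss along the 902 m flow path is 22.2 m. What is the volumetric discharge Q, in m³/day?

Convert K: 5.25e-06 m/s × 86400 = 0.4536 m/day.
Cross-sectional area A = 1120 × 33.9 = 37968 m².
Hydraulic gradient i = Δh / L = 22.2 / 902 = 0.02461.
Darcy's law: Q = K · A · i = 0.4536 × 37968 × 0.02461 = 423.9 m³/day.

424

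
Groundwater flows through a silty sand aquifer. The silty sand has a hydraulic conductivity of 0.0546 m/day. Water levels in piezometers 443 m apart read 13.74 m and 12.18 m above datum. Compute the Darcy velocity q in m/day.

Hydraulic gradient i = (13.74 − 12.18) / 443 = 1.56 / 443 = 0.003521.
Specific discharge q = K · i = 0.05460 × 0.003521 = 0.0001923 m/day.

0.000192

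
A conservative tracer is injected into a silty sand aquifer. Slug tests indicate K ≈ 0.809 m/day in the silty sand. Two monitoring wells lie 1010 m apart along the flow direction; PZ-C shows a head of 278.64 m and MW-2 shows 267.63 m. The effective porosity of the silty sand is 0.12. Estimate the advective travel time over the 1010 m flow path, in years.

Hydraulic gradient i = (278.64 − 267.63) / 1010 = 11.01 / 1010 = 0.01090.
Darcy flux q = K · i = 0.8090 × 0.01090 = 0.008819 m/day.
Seepage velocity v = q / n_e = 0.008819 / 0.12 = 0.07349 m/day.
Travel time t = L / v = 1010 / 0.07349 = 13743 days = 37.63 years.

37.6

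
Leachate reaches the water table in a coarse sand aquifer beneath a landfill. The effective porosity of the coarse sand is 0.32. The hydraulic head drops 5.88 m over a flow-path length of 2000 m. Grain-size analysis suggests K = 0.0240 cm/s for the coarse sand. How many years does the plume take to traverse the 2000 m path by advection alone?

28.7

Convert K: 0.0240 cm/s × 864 = 20.74 m/day.
Hydraulic gradient i = Δh / L = 5.88 / 2000 = 0.002940.
Darcy flux q = K · i = 20.74 × 0.002940 = 0.06096 m/day.
Seepage velocity v = q / n_e = 0.06096 / 0.32 = 0.1905 m/day.
Travel time t = L / v = 2000 / 0.1905 = 10498 days = 28.74 years.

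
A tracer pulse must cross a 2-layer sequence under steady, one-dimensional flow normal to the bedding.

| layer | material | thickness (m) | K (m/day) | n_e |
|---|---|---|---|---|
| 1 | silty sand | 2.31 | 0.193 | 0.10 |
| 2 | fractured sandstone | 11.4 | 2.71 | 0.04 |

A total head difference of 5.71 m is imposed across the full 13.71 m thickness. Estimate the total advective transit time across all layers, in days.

With flow normal to the layers, continuity requires the same specific discharge q through every layer.
Σ(b_i/K_i) = 2.31/0.193 + 11.4/2.71 = 16.18 d.
q = Δh / Σ(b_i/K_i) = 5.71 / 16.18 = 0.3530 m/day.
In each layer the seepage velocity is v_i = q/n_i, so the layer transit time is t_i = b_i·n_i / q:
  layer 1 (silty sand): t_1 = 2.31 × 0.10 / 0.3530 = 0.6544 d
  layer 2 (fractured sandstone): t_2 = 11.4 × 0.04 / 0.3530 = 1.292 d
Total t = Σ t_i = 1.946 days.

1.95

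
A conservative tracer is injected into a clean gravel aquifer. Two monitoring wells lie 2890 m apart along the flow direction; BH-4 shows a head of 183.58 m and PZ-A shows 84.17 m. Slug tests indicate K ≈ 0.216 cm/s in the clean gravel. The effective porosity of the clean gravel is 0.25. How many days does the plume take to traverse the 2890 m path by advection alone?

113

Convert K: 0.216 cm/s × 864 = 186.6 m/day.
Hydraulic gradient i = (183.58 − 84.17) / 2890 = 99.41 / 2890 = 0.03440.
Darcy flux q = K · i = 186.6 × 0.03440 = 6.419 m/day.
Seepage velocity v = q / n_e = 6.419 / 0.25 = 25.68 m/day.
Travel time t = L / v = 2890 / 25.68 = 112.5 days.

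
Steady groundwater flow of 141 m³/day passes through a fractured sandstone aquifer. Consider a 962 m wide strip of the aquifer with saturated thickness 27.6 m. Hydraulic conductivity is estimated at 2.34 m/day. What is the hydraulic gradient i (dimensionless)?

Cross-sectional area A = 962 × 27.6 = 26551 m².
From Q = K·A·i, i = Q / (K·A) = 141 / (2.340 × 26551) = 0.002269.

0.00227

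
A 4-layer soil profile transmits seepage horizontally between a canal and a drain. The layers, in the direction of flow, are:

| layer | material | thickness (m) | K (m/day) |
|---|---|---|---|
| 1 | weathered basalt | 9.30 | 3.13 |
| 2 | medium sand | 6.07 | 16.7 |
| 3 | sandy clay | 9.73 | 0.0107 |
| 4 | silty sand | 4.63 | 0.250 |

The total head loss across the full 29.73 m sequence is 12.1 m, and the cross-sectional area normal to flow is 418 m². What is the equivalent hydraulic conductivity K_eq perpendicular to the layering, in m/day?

0.0319

Flow is perpendicular to layering, so the layers act in series and the equivalent K is the thickness-weighted harmonic mean.
Total thickness L = 9.30 + 6.07 + 9.73 + 4.63 = 29.73 m.
Σ(b_i/K_i) = 9.30/3.13 + 6.07/16.7 + 9.73/0.0107 + 4.63/0.250 = 931.2 d.
K_eq = L / Σ(b_i/K_i) = 29.73 / 931.2 = 0.03193 m/day.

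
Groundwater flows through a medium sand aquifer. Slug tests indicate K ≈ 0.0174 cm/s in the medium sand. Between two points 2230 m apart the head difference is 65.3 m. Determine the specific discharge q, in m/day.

0.440

Convert K: 0.0174 cm/s × 864 = 15.03 m/day.
Hydraulic gradient i = Δh / L = 65.3 / 2230 = 0.02928.
Specific discharge q = K · i = 15.03 × 0.02928 = 0.4402 m/day.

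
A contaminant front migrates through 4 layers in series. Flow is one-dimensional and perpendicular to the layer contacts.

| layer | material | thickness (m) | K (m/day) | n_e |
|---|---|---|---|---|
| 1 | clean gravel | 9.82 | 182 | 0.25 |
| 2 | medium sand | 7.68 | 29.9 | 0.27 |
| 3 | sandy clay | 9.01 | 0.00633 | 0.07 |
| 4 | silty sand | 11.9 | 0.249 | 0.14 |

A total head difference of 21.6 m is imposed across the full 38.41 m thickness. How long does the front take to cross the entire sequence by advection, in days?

With flow normal to the layers, continuity requires the same specific discharge q through every layer.
Σ(b_i/K_i) = 9.82/182 + 7.68/29.9 + 9.01/0.00633 + 11.9/0.249 = 1471 d.
q = Δh / Σ(b_i/K_i) = 21.6 / 1471 = 0.01468 m/day.
In each layer the seepage velocity is v_i = q/n_i, so the layer transit time is t_i = b_i·n_i / q:
  layer 1 (clean gravel): t_1 = 9.82 × 0.25 / 0.01468 = 167.2 d
  layer 2 (medium sand): t_2 = 7.68 × 0.27 / 0.01468 = 141.3 d
  layer 3 (sandy clay): t_3 = 9.01 × 0.07 / 0.01468 = 42.97 d
  layer 4 (silty sand): t_4 = 11.9 × 0.14 / 0.01468 = 113.5 d
Total t = Σ t_i = 465.0 days.

465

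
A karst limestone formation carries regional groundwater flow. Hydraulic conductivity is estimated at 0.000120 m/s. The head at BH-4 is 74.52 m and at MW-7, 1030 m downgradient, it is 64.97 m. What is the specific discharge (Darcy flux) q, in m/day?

Convert K: 0.000120 m/s × 86400 = 10.37 m/day.
Hydraulic gradient i = (74.52 − 64.97) / 1030 = 9.55 / 1030 = 0.009272.
Specific discharge q = K · i = 10.37 × 0.009272 = 0.09613 m/day.

0.0961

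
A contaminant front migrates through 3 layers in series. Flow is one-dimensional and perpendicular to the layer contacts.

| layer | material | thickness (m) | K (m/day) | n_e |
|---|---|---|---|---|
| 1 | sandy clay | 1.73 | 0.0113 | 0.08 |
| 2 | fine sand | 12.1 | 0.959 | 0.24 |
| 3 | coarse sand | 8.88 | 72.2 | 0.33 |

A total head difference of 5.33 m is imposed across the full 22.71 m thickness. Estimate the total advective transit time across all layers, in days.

186

With flow normal to the layers, continuity requires the same specific discharge q through every layer.
Σ(b_i/K_i) = 1.73/0.0113 + 12.1/0.959 + 8.88/72.2 = 165.8 d.
q = Δh / Σ(b_i/K_i) = 5.33 / 165.8 = 0.03214 m/day.
In each layer the seepage velocity is v_i = q/n_i, so the layer transit time is t_i = b_i·n_i / q:
  layer 1 (sandy clay): t_1 = 1.73 × 0.08 / 0.03214 = 4.306 d
  layer 2 (fine sand): t_2 = 12.1 × 0.24 / 0.03214 = 90.36 d
  layer 3 (coarse sand): t_3 = 8.88 × 0.33 / 0.03214 = 91.18 d
Total t = Σ t_i = 185.8 days.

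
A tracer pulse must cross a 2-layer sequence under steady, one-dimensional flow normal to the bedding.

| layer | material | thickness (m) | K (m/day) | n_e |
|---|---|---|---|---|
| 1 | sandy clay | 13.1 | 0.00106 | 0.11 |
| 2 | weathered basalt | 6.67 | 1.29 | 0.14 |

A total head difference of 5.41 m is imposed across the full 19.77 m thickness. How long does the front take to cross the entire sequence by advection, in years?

14.9

With flow normal to the layers, continuity requires the same specific discharge q through every layer.
Σ(b_i/K_i) = 13.1/0.00106 + 6.67/1.29 = 12364 d.
q = Δh / Σ(b_i/K_i) = 5.41 / 12364 = 0.0004376 m/day.
In each layer the seepage velocity is v_i = q/n_i, so the layer transit time is t_i = b_i·n_i / q:
  layer 1 (sandy clay): t_1 = 13.1 × 0.11 / 0.0004376 = 3293 d
  layer 2 (weathered basalt): t_2 = 6.67 × 0.14 / 0.0004376 = 2134 d
Total t = Σ t_i = 5427 days = 14.86 years.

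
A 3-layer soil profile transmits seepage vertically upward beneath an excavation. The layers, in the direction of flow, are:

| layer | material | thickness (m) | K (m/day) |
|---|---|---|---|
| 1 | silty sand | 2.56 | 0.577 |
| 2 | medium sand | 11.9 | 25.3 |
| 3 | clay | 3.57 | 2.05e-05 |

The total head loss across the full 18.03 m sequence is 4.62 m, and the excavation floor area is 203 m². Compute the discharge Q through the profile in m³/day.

Flow is perpendicular to layering, so the layers act in series and the equivalent K is the thickness-weighted harmonic mean.
Total thickness L = 2.56 + 11.9 + 3.57 = 18.03 m.
Σ(b_i/K_i) = 2.56/0.577 + 11.9/25.3 + 3.57/2.05e-05 = 1.742e+05 d.
K_eq = L / Σ(b_i/K_i) = 18.03 / 1.742e+05 = 0.0001035 m/day.
Q = K_eq · A · (Δh/L) = 0.0001035 × 203 × (4.62/18.03) = 0.005385 m³/day.

0.00539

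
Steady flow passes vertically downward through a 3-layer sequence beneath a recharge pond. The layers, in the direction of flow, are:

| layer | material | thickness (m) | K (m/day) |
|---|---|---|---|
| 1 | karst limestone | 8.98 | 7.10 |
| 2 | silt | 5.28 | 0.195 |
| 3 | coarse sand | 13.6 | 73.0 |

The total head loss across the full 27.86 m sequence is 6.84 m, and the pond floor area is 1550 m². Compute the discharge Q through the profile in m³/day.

372

Flow is perpendicular to layering, so the layers act in series and the equivalent K is the thickness-weighted harmonic mean.
Total thickness L = 8.98 + 5.28 + 13.6 = 27.86 m.
Σ(b_i/K_i) = 8.98/7.10 + 5.28/0.195 + 13.6/73.0 = 28.53 d.
K_eq = L / Σ(b_i/K_i) = 27.86 / 28.53 = 0.9766 m/day.
Q = K_eq · A · (Δh/L) = 0.9766 × 1550 × (6.84/27.86) = 371.6 m³/day.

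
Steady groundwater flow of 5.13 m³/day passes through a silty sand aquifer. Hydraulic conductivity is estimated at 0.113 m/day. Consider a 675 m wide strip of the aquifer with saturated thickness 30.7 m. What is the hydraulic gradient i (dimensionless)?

Cross-sectional area A = 675 × 30.7 = 20722 m².
From Q = K·A·i, i = Q / (K·A) = 5.13 / (0.1130 × 20722) = 0.002191.

0.00219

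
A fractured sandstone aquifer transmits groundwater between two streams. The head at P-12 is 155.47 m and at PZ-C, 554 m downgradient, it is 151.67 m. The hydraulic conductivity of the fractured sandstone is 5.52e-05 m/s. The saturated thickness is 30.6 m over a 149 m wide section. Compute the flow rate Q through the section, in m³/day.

149

Convert K: 5.52e-05 m/s × 86400 = 4.769 m/day.
Cross-sectional area A = 149 × 30.6 = 4559 m².
Hydraulic gradient i = (155.47 − 151.67) / 554 = 3.8 / 554 = 0.006859.
Darcy's law: Q = K · A · i = 4.769 × 4559 × 0.006859 = 149.2 m³/day.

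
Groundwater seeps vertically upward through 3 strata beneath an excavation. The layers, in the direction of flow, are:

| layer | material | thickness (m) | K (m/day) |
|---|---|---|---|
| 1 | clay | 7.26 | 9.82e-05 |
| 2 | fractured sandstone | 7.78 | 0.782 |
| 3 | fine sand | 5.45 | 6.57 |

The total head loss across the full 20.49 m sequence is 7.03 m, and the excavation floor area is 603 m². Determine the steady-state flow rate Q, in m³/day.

Flow is perpendicular to layering, so the layers act in series and the equivalent K is the thickness-weighted harmonic mean.
Total thickness L = 7.26 + 7.78 + 5.45 = 20.49 m.
Σ(b_i/K_i) = 7.26/9.82e-05 + 7.78/0.782 + 5.45/6.57 = 73942 d.
K_eq = L / Σ(b_i/K_i) = 20.49 / 73942 = 0.0002771 m/day.
Q = K_eq · A · (Δh/L) = 0.0002771 × 603 × (7.03/20.49) = 0.05733 m³/day.

0.0573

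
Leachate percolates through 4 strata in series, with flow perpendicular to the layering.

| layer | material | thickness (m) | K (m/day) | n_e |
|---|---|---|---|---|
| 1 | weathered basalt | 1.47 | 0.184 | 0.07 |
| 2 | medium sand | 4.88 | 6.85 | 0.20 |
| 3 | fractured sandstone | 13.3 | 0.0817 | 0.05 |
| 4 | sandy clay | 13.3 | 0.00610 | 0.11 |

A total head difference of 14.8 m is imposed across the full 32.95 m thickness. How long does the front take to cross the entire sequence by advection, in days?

With flow normal to the layers, continuity requires the same specific discharge q through every layer.
Σ(b_i/K_i) = 1.47/0.184 + 4.88/6.85 + 13.3/0.0817 + 13.3/0.00610 = 2352 d.
q = Δh / Σ(b_i/K_i) = 14.8 / 2352 = 0.006293 m/day.
In each layer the seepage velocity is v_i = q/n_i, so the layer transit time is t_i = b_i·n_i / q:
  layer 1 (weathered basalt): t_1 = 1.47 × 0.07 / 0.006293 = 16.35 d
  layer 2 (medium sand): t_2 = 4.88 × 0.20 / 0.006293 = 155.1 d
  layer 3 (fractured sandstone): t_3 = 13.3 × 0.05 / 0.006293 = 105.7 d
  layer 4 (sandy clay): t_4 = 13.3 × 0.11 / 0.006293 = 232.5 d
Total t = Σ t_i = 509.6 days.

510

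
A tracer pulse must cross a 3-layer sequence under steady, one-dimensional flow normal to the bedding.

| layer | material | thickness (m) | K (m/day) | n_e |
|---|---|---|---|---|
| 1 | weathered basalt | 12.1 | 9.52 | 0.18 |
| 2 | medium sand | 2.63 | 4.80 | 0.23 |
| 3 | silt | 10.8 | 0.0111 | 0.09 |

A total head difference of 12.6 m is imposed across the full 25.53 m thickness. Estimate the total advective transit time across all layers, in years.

0.795

With flow normal to the layers, continuity requires the same specific discharge q through every layer.
Σ(b_i/K_i) = 12.1/9.52 + 2.63/4.80 + 10.8/0.0111 = 974.8 d.
q = Δh / Σ(b_i/K_i) = 12.6 / 974.8 = 0.01293 m/day.
In each layer the seepage velocity is v_i = q/n_i, so the layer transit time is t_i = b_i·n_i / q:
  layer 1 (weathered basalt): t_1 = 12.1 × 0.18 / 0.01293 = 168.5 d
  layer 2 (medium sand): t_2 = 2.63 × 0.23 / 0.01293 = 46.80 d
  layer 3 (silt): t_3 = 10.8 × 0.09 / 0.01293 = 75.20 d
Total t = Σ t_i = 290.5 days = 0.7953 years.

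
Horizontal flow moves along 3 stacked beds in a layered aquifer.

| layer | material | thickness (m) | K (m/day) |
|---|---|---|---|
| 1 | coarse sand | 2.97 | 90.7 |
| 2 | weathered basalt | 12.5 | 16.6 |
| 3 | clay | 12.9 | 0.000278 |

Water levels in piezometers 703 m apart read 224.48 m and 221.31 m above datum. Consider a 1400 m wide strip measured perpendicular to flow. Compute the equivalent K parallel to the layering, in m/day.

Flow is parallel to layering, so each bed carries its own Darcy discharge and the transmissivities add.
Σ(K_i·b_i) = 90.7×2.97 + 16.6×12.5 + 0.000278×12.9 = 476.9 m²/day.
Total thickness b = 28.37 m, so K_eq = Σ(K_i·b_i)/b = 16.81 m/day.

16.8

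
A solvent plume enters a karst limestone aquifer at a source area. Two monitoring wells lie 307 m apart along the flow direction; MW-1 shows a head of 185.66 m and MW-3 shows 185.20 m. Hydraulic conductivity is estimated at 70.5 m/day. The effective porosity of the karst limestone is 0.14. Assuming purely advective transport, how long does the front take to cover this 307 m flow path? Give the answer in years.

Hydraulic gradient i = (185.66 − 185.20) / 307 = 0.46 / 307 = 0.001498.
Darcy flux q = K · i = 70.50 × 0.001498 = 0.1056 m/day.
Seepage velocity v = q / n_e = 0.1056 / 0.14 = 0.7545 m/day.
Travel time t = L / v = 307 / 0.7545 = 406.9 days = 1.114 years.

1.11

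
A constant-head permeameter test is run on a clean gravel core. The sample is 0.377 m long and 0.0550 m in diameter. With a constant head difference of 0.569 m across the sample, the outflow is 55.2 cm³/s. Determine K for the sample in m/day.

Cross-sectional area A = π·(d/2)² = π × (0.0550/2)² = 0.002376 m².
Convert discharge: 55.2 cm³/s = 5.520e-05 m³/s.
Darcy's law rearranged: K = Q·L / (A·Δh) = 5.520e-05 × 0.377 / (0.002376 × 0.569) = 0.01539 m/s = 1330 m/day.

1330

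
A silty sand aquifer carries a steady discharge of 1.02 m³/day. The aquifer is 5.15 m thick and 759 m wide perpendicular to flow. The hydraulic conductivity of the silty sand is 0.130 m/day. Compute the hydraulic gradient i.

Cross-sectional area A = 759 × 5.15 = 3909 m².
From Q = K·A·i, i = Q / (K·A) = 1.02 / (0.1300 × 3909) = 0.002007.

0.00201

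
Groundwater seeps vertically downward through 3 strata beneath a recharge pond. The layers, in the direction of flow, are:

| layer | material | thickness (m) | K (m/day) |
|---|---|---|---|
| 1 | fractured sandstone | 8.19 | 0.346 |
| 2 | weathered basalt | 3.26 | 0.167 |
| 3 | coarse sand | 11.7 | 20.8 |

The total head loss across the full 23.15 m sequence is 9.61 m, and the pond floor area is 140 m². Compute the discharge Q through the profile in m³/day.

30.7

Flow is perpendicular to layering, so the layers act in series and the equivalent K is the thickness-weighted harmonic mean.
Total thickness L = 8.19 + 3.26 + 11.7 = 23.15 m.
Σ(b_i/K_i) = 8.19/0.346 + 3.26/0.167 + 11.7/20.8 = 43.75 d.
K_eq = L / Σ(b_i/K_i) = 23.15 / 43.75 = 0.5291 m/day.
Q = K_eq · A · (Δh/L) = 0.5291 × 140 × (9.61/23.15) = 30.75 m³/day.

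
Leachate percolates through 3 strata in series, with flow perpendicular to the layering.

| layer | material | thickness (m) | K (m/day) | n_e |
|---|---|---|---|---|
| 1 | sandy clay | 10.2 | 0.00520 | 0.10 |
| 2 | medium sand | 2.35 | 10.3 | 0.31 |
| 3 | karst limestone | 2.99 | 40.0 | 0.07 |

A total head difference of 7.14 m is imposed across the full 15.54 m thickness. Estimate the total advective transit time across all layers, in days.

538

With flow normal to the layers, continuity requires the same specific discharge q through every layer.
Σ(b_i/K_i) = 10.2/0.00520 + 2.35/10.3 + 2.99/40.0 = 1962 d.
q = Δh / Σ(b_i/K_i) = 7.14 / 1962 = 0.003639 m/day.
In each layer the seepage velocity is v_i = q/n_i, so the layer transit time is t_i = b_i·n_i / q:
  layer 1 (sandy clay): t_1 = 10.2 × 0.10 / 0.003639 = 280.3 d
  layer 2 (medium sand): t_2 = 2.35 × 0.31 / 0.003639 = 200.2 d
  layer 3 (karst limestone): t_3 = 2.99 × 0.07 / 0.003639 = 57.51 d
Total t = Σ t_i = 537.9 days.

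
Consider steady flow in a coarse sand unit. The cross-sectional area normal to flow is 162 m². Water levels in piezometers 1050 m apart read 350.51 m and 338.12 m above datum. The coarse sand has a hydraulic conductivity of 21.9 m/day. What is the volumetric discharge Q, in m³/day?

41.9

Hydraulic gradient i = (350.51 − 338.12) / 1050 = 12.39 / 1050 = 0.01180.
Darcy's law: Q = K · A · i = 21.90 × 162.0 × 0.01180 = 41.86 m³/day.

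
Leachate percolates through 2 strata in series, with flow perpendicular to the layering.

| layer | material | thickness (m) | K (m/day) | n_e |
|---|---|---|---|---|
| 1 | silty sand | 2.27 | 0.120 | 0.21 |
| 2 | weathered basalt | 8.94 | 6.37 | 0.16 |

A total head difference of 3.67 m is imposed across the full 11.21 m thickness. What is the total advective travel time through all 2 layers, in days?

With flow normal to the layers, continuity requires the same specific discharge q through every layer.
Σ(b_i/K_i) = 2.27/0.120 + 8.94/6.37 = 20.32 d.
q = Δh / Σ(b_i/K_i) = 3.67 / 20.32 = 0.1806 m/day.
In each layer the seepage velocity is v_i = q/n_i, so the layer transit time is t_i = b_i·n_i / q:
  layer 1 (silty sand): t_1 = 2.27 × 0.21 / 0.1806 = 2.639 d
  layer 2 (weathered basalt): t_2 = 8.94 × 0.16 / 0.1806 = 7.920 d
Total t = Σ t_i = 10.56 days.

10.6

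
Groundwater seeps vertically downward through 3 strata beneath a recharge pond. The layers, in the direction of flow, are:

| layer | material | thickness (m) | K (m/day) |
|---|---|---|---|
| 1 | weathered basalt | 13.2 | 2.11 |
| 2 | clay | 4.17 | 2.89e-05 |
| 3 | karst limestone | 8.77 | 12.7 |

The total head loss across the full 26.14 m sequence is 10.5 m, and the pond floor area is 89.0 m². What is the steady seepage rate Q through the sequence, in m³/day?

0.00648

Flow is perpendicular to layering, so the layers act in series and the equivalent K is the thickness-weighted harmonic mean.
Total thickness L = 13.2 + 4.17 + 8.77 = 26.14 m.
Σ(b_i/K_i) = 13.2/2.11 + 4.17/2.89e-05 + 8.77/12.7 = 1.443e+05 d.
K_eq = L / Σ(b_i/K_i) = 26.14 / 1.443e+05 = 0.0001812 m/day.
Q = K_eq · A · (Δh/L) = 0.0001812 × 89.0 × (10.5/26.14) = 0.006476 m³/day.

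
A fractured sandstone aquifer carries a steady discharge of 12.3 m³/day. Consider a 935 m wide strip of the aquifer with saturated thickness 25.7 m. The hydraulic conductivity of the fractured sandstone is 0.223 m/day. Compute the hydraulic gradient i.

Cross-sectional area A = 935 × 25.7 = 24030 m².
From Q = K·A·i, i = Q / (K·A) = 12.3 / (0.2230 × 24030) = 0.002295.

0.00230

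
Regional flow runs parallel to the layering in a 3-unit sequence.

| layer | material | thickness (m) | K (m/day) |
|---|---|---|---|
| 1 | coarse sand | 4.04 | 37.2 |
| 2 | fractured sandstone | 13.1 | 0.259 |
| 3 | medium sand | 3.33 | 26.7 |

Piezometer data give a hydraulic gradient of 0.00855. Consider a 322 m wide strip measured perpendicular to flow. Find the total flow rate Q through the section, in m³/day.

Flow is parallel to layering, so each bed carries its own Darcy discharge and the transmissivities add.
Σ(K_i·b_i) = 37.2×4.04 + 0.259×13.1 + 26.7×3.33 = 242.6 m²/day.
Hydraulic gradient i = 0.00855.
Q = Σ(K_i·b_i) · W · i = 242.6 × 322 × 0.008550 = 667.9 m³/day.

668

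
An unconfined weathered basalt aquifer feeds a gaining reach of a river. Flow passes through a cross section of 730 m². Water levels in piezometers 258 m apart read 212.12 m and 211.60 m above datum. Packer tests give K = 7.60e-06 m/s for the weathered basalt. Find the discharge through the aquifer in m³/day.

0.966

Convert K: 7.60e-06 m/s × 86400 = 0.6566 m/day.
Hydraulic gradient i = (212.12 − 211.60) / 258 = 0.52 / 258 = 0.002016.
Darcy's law: Q = K · A · i = 0.6566 × 730.0 × 0.002016 = 0.9661 m³/day.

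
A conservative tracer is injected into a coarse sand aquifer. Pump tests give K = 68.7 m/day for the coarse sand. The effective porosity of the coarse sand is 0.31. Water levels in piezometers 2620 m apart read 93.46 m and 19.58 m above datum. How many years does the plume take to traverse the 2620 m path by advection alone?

Hydraulic gradient i = (93.46 − 19.58) / 2620 = 73.88 / 2620 = 0.02820.
Darcy flux q = K · i = 68.70 × 0.02820 = 1.937 m/day.
Seepage velocity v = q / n_e = 1.937 / 0.31 = 6.249 m/day.
Travel time t = L / v = 2620 / 6.249 = 419.3 days = 1.148 years.

1.15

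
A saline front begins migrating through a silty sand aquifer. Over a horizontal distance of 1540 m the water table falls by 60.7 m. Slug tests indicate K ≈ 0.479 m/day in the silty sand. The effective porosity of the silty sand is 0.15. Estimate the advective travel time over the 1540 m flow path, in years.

Hydraulic gradient i = Δh / L = 60.7 / 1540 = 0.03942.
Darcy flux q = K · i = 0.4790 × 0.03942 = 0.01888 m/day.
Seepage velocity v = q / n_e = 0.01888 / 0.15 = 0.1259 m/day.
Travel time t = L / v = 1540 / 0.1259 = 12235 days = 33.50 years.

33.5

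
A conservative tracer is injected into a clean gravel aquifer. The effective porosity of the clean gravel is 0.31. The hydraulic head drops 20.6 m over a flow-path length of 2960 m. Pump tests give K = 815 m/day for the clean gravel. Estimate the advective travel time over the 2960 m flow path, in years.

0.443

Hydraulic gradient i = Δh / L = 20.6 / 2960 = 0.006959.
Darcy flux q = K · i = 815.0 × 0.006959 = 5.672 m/day.
Seepage velocity v = q / n_e = 5.672 / 0.31 = 18.30 m/day.
Travel time t = L / v = 2960 / 18.30 = 161.8 days = 0.4429 years.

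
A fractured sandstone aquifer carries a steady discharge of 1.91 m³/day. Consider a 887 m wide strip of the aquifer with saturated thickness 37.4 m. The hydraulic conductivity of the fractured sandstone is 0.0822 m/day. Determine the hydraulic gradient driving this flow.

Cross-sectional area A = 887 × 37.4 = 33174 m².
From Q = K·A·i, i = Q / (K·A) = 1.91 / (0.08220 × 33174) = 0.0007004.

0.000700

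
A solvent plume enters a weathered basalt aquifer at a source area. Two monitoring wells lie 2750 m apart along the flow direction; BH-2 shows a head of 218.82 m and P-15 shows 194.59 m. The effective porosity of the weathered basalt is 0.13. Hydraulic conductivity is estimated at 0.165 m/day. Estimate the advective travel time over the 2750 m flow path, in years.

Hydraulic gradient i = (218.82 − 194.59) / 2750 = 24.23 / 2750 = 0.008811.
Darcy flux q = K · i = 0.1650 × 0.008811 = 0.001454 m/day.
Seepage velocity v = q / n_e = 0.001454 / 0.13 = 0.01118 m/day.
Travel time t = L / v = 2750 / 0.01118 = 2.459e+05 days = 673.3 years.

673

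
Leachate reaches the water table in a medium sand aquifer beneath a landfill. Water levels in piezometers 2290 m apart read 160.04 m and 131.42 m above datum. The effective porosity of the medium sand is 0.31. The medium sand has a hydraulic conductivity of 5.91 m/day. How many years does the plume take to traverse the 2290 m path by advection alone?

Hydraulic gradient i = (160.04 − 131.42) / 2290 = 28.62 / 2290 = 0.01250.
Darcy flux q = K · i = 5.910 × 0.01250 = 0.07386 m/day.
Seepage velocity v = q / n_e = 0.07386 / 0.31 = 0.2383 m/day.
Travel time t = L / v = 2290 / 0.2383 = 9611 days = 26.31 years.

26.3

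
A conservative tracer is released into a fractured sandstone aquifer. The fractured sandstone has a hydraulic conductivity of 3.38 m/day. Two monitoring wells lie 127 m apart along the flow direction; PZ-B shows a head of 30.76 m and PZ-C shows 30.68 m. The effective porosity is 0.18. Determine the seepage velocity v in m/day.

Hydraulic gradient i = (30.76 − 30.68) / 127 = 0.08 / 127 = 0.0006299.
Darcy flux q = K · i = 3.380 × 0.0006299 = 0.002129 m/day.
Seepage velocity v = q / n_e = 0.002129 / 0.18 = 0.01183 m/day.

0.0118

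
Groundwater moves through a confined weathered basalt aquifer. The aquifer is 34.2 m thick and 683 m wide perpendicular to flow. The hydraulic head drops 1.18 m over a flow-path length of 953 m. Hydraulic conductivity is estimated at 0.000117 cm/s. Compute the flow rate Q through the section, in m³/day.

Convert K: 0.000117 cm/s × 864 = 0.1011 m/day.
Cross-sectional area A = 683 × 34.2 = 23359 m².
Hydraulic gradient i = Δh / L = 1.18 / 953 = 0.001238.
Darcy's law: Q = K · A · i = 0.1011 × 23359 × 0.001238 = 2.924 m³/day.

2.92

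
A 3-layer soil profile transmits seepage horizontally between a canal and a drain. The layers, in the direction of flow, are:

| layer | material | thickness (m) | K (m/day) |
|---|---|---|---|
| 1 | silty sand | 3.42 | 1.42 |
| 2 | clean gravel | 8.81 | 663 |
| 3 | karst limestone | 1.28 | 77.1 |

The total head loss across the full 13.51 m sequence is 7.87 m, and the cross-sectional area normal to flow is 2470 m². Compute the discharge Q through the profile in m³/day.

Flow is perpendicular to layering, so the layers act in series and the equivalent K is the thickness-weighted harmonic mean.
Total thickness L = 3.42 + 8.81 + 1.28 = 13.51 m.
Σ(b_i/K_i) = 3.42/1.42 + 8.81/663 + 1.28/77.1 = 2.438 d.
K_eq = L / Σ(b_i/K_i) = 13.51 / 2.438 = 5.541 m/day.
Q = K_eq · A · (Δh/L) = 5.541 × 2470 × (7.87/13.51) = 7972 m³/day.

7970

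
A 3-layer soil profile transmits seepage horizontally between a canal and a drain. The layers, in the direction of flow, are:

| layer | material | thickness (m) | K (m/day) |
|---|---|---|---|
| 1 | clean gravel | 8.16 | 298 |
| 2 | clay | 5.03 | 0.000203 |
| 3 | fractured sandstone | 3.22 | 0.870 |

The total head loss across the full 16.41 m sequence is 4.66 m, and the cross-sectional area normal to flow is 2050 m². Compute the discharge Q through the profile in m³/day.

Flow is perpendicular to layering, so the layers act in series and the equivalent K is the thickness-weighted harmonic mean.
Total thickness L = 8.16 + 5.03 + 3.22 = 16.41 m.
Σ(b_i/K_i) = 8.16/298 + 5.03/0.000203 + 3.22/0.870 = 24782 d.
K_eq = L / Σ(b_i/K_i) = 16.41 / 24782 = 0.0006622 m/day.
Q = K_eq · A · (Δh/L) = 0.0006622 × 2050 × (4.66/16.41) = 0.3855 m³/day.

0.385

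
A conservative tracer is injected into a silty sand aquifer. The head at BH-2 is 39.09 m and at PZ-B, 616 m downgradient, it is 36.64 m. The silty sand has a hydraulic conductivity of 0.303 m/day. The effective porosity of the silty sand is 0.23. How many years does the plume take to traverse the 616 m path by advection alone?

322

Hydraulic gradient i = (39.09 − 36.64) / 616 = 2.45 / 616 = 0.003977.
Darcy flux q = K · i = 0.3030 × 0.003977 = 0.001205 m/day.
Seepage velocity v = q / n_e = 0.001205 / 0.23 = 0.005240 m/day.
Travel time t = L / v = 616 / 0.005240 = 1.176e+05 days = 321.9 years.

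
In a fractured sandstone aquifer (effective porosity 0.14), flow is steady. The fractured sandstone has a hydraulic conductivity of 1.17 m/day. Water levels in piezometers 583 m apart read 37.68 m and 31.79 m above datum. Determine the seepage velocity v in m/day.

0.0844

Hydraulic gradient i = (37.68 − 31.79) / 583 = 5.89 / 583 = 0.01010.
Darcy flux q = K · i = 1.170 × 0.01010 = 0.01182 m/day.
Seepage velocity v = q / n_e = 0.01182 / 0.14 = 0.08443 m/day.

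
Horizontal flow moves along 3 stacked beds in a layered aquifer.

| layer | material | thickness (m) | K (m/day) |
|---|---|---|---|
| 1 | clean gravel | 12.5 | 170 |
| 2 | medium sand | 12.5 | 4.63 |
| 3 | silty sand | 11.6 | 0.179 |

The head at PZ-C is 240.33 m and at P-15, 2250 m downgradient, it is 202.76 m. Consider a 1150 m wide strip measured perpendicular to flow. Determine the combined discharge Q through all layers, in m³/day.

Flow is parallel to layering, so each bed carries its own Darcy discharge and the transmissivities add.
Σ(K_i·b_i) = 170×12.5 + 4.63×12.5 + 0.179×11.6 = 2185 m²/day.
Hydraulic gradient i = (240.33 − 202.76) / 2250 = 37.57 / 2250 = 0.01670.
Q = Σ(K_i·b_i) · W · i = 2185 × 1150 × 0.01670 = 41956 m³/day.

42000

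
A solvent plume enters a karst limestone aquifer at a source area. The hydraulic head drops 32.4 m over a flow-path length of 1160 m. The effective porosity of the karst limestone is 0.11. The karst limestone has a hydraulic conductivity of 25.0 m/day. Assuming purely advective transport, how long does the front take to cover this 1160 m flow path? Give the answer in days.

183

Hydraulic gradient i = Δh / L = 32.4 / 1160 = 0.02793.
Darcy flux q = K · i = 25.00 × 0.02793 = 0.6983 m/day.
Seepage velocity v = q / n_e = 0.6983 / 0.11 = 6.348 m/day.
Travel time t = L / v = 1160 / 6.348 = 182.7 days.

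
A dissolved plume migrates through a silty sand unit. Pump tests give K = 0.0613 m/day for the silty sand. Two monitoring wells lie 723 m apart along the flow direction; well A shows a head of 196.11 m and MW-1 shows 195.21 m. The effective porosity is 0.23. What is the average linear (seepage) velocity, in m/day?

Hydraulic gradient i = (196.11 − 195.21) / 723 = 0.9 / 723 = 0.001245.
Darcy flux q = K · i = 0.06130 × 0.001245 = 7.631e-05 m/day.
Seepage velocity v = q / n_e = 7.631e-05 / 0.23 = 0.0003318 m/day.

0.000332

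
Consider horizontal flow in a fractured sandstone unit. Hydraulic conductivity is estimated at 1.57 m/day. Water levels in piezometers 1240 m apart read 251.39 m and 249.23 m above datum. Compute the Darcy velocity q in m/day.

Hydraulic gradient i = (251.39 − 249.23) / 1240 = 2.16 / 1240 = 0.001742.
Specific discharge q = K · i = 1.570 × 0.001742 = 0.002735 m/day.

0.00273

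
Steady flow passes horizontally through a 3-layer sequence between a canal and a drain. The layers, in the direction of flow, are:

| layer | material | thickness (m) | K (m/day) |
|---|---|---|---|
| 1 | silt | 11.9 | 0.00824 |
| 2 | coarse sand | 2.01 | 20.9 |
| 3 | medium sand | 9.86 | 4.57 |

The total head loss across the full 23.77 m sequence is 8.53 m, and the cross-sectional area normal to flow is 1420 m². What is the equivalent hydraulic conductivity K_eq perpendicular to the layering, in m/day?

Flow is perpendicular to layering, so the layers act in series and the equivalent K is the thickness-weighted harmonic mean.
Total thickness L = 11.9 + 2.01 + 9.86 = 23.77 m.
Σ(b_i/K_i) = 11.9/0.00824 + 2.01/20.9 + 9.86/4.57 = 1446 d.
K_eq = L / Σ(b_i/K_i) = 23.77 / 1446 = 0.01643 m/day.

0.0164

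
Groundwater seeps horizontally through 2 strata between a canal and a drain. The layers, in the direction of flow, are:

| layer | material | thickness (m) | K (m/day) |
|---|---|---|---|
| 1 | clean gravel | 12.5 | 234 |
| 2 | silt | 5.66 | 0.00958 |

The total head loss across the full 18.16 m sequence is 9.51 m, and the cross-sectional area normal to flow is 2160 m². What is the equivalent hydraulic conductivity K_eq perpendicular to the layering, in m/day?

Flow is perpendicular to layering, so the layers act in series and the equivalent K is the thickness-weighted harmonic mean.
Total thickness L = 12.5 + 5.66 = 18.16 m.
Σ(b_i/K_i) = 12.5/234 + 5.66/0.00958 = 590.9 d.
K_eq = L / Σ(b_i/K_i) = 18.16 / 590.9 = 0.03073 m/day.

0.0307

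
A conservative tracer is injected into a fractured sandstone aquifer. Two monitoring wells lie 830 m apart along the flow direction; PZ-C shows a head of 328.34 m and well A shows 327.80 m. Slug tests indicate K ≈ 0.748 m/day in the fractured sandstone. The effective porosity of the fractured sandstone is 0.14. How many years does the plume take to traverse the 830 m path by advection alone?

Hydraulic gradient i = (328.34 − 327.80) / 830 = 0.54 / 830 = 0.0006506.
Darcy flux q = K · i = 0.7480 × 0.0006506 = 0.0004867 m/day.
Seepage velocity v = q / n_e = 0.0004867 / 0.14 = 0.003476 m/day.
Travel time t = L / v = 830 / 0.003476 = 2.388e+05 days = 653.7 years.

654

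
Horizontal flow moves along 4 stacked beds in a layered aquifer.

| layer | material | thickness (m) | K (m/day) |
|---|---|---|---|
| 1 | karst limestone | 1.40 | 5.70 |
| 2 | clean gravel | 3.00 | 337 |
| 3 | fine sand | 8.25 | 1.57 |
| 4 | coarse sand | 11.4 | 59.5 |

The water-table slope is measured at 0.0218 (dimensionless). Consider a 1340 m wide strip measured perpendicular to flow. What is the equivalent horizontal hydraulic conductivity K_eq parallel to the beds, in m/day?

71.1

Flow is parallel to layering, so each bed carries its own Darcy discharge and the transmissivities add.
Σ(K_i·b_i) = 5.70×1.40 + 337×3.00 + 1.57×8.25 + 59.5×11.4 = 1710 m²/day.
Total thickness b = 24.05 m, so K_eq = Σ(K_i·b_i)/b = 71.11 m/day.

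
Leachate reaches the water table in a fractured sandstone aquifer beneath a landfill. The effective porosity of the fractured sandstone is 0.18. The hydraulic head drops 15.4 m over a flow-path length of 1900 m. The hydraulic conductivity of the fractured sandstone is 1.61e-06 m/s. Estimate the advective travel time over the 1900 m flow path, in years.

Convert K: 1.61e-06 m/s × 86400 = 0.1391 m/day.
Hydraulic gradient i = Δh / L = 15.4 / 1900 = 0.008105.
Darcy flux q = K · i = 0.1391 × 0.008105 = 0.001127 m/day.
Seepage velocity v = q / n_e = 0.001127 / 0.18 = 0.006264 m/day.
Travel time t = L / v = 1900 / 0.006264 = 3.033e+05 days = 830.5 years.

830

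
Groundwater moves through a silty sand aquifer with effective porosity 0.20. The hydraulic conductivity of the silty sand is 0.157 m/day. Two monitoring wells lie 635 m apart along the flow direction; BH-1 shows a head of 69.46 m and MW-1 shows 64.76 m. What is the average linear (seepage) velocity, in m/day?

0.00581

Hydraulic gradient i = (69.46 − 64.76) / 635 = 4.7 / 635 = 0.007402.
Darcy flux q = K · i = 0.1570 × 0.007402 = 0.001162 m/day.
Seepage velocity v = q / n_e = 0.001162 / 0.20 = 0.005810 m/day.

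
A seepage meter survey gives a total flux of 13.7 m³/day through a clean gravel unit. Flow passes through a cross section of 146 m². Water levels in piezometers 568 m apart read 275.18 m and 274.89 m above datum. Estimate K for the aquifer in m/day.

Hydraulic gradient i = (275.18 − 274.89) / 568 = 0.29 / 568 = 0.0005106.
From Q = K·A·i, K = Q / (A·i) = 13.7 / (146.0 × 0.0005106) = 183.8 m/day.

184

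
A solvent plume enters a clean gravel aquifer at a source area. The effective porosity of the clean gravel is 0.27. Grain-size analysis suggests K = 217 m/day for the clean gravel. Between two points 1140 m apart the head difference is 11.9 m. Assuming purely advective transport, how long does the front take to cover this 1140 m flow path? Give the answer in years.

Hydraulic gradient i = Δh / L = 11.9 / 1140 = 0.01044.
Darcy flux q = K · i = 217.0 × 0.01044 = 2.265 m/day.
Seepage velocity v = q / n_e = 2.265 / 0.27 = 8.390 m/day.
Travel time t = L / v = 1140 / 8.390 = 135.9 days = 0.3720 years.

0.372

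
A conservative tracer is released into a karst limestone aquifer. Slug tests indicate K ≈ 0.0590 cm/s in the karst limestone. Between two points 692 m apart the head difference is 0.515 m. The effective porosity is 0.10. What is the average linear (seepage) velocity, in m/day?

Convert K: 0.0590 cm/s × 864 = 50.98 m/day.
Hydraulic gradient i = Δh / L = 0.515 / 692 = 0.0007442.
Darcy flux q = K · i = 50.98 × 0.0007442 = 0.03794 m/day.
Seepage velocity v = q / n_e = 0.03794 / 0.10 = 0.3794 m/day.

0.379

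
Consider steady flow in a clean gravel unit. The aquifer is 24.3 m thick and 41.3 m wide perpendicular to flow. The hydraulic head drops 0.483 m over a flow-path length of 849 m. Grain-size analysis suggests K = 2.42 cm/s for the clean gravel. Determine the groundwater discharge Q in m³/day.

1190

Convert K: 2.42 cm/s × 864 = 2091 m/day.
Cross-sectional area A = 41.3 × 24.3 = 1004 m².
Hydraulic gradient i = Δh / L = 0.483 / 849 = 0.0005689.
Darcy's law: Q = K · A · i = 2091 × 1004 × 0.0005689 = 1194 m³/day.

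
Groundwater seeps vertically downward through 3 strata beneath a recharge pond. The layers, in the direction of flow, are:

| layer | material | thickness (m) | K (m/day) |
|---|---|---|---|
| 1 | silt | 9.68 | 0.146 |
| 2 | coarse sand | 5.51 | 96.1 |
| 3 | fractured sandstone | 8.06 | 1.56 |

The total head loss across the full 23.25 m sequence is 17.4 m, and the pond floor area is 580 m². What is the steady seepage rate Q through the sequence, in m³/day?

Flow is perpendicular to layering, so the layers act in series and the equivalent K is the thickness-weighted harmonic mean.
Total thickness L = 9.68 + 5.51 + 8.06 = 23.25 m.
Σ(b_i/K_i) = 9.68/0.146 + 5.51/96.1 + 8.06/1.56 = 71.53 d.
K_eq = L / Σ(b_i/K_i) = 23.25 / 71.53 = 0.3251 m/day.
Q = K_eq · A · (Δh/L) = 0.3251 × 580 × (17.4/23.25) = 141.1 m³/day.

141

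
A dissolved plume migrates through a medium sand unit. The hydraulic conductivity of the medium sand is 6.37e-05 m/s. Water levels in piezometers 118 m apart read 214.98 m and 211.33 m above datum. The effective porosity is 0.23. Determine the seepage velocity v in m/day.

Convert K: 6.37e-05 m/s × 86400 = 5.504 m/day.
Hydraulic gradient i = (214.98 − 211.33) / 118 = 3.65 / 118 = 0.03093.
Darcy flux q = K · i = 5.504 × 0.03093 = 0.1702 m/day.
Seepage velocity v = q / n_e = 0.1702 / 0.23 = 0.7402 m/day.

0.740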